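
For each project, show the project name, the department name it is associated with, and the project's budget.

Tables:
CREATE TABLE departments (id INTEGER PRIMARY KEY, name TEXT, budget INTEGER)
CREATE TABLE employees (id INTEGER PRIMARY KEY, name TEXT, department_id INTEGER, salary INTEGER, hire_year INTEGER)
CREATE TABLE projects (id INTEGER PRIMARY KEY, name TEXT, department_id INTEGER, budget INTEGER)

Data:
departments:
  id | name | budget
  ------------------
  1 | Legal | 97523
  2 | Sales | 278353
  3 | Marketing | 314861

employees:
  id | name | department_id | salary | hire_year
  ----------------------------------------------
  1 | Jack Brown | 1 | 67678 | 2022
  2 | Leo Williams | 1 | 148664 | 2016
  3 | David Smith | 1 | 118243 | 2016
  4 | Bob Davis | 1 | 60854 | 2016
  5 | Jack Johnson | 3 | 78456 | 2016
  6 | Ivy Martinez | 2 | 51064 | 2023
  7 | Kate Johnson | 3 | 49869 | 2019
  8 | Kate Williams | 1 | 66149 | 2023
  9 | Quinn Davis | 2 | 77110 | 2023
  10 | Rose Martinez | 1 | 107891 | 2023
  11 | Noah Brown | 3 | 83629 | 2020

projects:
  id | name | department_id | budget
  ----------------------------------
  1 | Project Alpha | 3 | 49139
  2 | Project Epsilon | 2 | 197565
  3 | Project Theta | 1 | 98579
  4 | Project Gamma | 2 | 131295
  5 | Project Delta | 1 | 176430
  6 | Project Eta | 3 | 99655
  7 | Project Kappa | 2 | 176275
SELECT c.name, p.name AS department, c.budget FROM projects c JOIN departments p ON c.department_id = p.id

Execution result:
name | department | budget
Project Alpha | Marketing | 49139
Project Epsilon | Sales | 197565
Project Theta | Legal | 98579
Project Gamma | Sales | 131295
Project Delta | Legal | 176430
Project Eta | Marketing | 99655
Project Kappa | Sales | 176275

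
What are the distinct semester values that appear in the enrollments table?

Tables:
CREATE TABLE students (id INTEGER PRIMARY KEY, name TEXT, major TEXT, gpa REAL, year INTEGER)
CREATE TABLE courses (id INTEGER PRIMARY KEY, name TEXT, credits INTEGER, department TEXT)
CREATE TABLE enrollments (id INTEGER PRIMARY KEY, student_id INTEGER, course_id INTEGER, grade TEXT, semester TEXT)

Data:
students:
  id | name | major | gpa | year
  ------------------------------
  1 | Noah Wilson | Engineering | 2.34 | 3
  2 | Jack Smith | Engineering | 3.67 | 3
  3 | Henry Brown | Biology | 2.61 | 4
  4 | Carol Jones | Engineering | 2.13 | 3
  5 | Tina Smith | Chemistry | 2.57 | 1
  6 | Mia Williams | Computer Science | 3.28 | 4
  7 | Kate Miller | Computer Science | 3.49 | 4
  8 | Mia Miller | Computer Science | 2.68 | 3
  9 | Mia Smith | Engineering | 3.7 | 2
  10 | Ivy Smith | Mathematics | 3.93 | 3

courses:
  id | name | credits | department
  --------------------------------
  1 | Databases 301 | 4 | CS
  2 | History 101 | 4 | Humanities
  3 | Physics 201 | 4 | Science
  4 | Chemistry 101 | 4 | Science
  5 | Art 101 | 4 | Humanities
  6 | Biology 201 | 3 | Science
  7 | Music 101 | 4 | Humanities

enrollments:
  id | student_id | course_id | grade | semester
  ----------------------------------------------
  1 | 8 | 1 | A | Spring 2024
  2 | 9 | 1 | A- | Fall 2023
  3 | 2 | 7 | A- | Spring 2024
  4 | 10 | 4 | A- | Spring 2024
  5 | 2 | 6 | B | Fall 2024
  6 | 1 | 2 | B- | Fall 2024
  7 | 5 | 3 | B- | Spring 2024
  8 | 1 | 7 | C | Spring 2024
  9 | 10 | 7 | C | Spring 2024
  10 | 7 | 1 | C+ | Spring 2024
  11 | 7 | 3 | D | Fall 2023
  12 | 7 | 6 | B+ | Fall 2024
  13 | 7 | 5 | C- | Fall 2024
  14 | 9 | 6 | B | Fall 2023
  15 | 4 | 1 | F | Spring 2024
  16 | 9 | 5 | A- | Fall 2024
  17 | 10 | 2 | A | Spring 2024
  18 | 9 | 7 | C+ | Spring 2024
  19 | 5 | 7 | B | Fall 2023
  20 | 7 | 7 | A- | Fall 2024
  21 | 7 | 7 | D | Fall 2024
SELECT DISTINCT semester FROM enrollments

Execution result:
semester
Spring 2024
Fall 2023
Fall 2024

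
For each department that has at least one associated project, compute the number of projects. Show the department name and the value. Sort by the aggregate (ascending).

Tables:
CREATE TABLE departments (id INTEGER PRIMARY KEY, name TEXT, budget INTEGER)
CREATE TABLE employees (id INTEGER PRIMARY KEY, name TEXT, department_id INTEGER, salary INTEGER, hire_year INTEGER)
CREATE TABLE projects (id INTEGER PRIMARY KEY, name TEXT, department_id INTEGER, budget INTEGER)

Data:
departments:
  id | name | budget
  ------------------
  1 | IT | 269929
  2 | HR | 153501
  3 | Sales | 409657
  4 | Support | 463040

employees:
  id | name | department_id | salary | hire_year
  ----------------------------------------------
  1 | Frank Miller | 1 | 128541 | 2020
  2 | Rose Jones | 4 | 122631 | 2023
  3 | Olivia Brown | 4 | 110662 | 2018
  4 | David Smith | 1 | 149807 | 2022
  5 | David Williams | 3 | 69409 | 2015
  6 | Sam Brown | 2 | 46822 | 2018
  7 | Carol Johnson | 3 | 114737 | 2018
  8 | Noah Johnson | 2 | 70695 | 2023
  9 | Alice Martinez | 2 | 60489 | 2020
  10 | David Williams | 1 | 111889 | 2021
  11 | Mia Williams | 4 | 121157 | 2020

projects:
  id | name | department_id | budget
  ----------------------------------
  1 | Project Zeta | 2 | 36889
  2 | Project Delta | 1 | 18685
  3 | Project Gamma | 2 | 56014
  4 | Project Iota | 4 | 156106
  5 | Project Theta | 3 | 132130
SELECT p.name, COUNT(*) AS n FROM projects c JOIN departments p ON c.department_id = p.id GROUP BY p.id, p.name ORDER BY n ASC

Execution result:
name | n
IT | 1
Sales | 1
Support | 1
HR | 2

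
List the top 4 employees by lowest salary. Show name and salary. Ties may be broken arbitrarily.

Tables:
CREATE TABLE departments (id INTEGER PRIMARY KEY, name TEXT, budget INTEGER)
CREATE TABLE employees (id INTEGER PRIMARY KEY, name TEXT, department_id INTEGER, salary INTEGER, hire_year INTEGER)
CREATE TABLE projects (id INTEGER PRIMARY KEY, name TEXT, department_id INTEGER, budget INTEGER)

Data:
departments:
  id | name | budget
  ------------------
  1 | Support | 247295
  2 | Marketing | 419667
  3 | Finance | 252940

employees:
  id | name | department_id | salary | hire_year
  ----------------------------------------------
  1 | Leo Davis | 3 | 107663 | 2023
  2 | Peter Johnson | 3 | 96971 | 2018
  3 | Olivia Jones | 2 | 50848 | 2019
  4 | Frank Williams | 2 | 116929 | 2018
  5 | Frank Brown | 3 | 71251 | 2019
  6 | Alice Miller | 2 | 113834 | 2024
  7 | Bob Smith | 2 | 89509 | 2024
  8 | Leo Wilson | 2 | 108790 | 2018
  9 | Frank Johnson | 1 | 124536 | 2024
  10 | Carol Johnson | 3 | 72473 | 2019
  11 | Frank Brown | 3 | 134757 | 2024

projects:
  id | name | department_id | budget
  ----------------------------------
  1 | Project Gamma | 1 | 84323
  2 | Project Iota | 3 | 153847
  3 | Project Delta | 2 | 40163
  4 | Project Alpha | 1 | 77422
SELECT name, salary FROM employees ORDER BY salary ASC LIMIT 4

Execution result:
name | salary
Olivia Jones | 50848
Frank Brown | 71251
Carol Johnson | 72473
Bob Smith | 89509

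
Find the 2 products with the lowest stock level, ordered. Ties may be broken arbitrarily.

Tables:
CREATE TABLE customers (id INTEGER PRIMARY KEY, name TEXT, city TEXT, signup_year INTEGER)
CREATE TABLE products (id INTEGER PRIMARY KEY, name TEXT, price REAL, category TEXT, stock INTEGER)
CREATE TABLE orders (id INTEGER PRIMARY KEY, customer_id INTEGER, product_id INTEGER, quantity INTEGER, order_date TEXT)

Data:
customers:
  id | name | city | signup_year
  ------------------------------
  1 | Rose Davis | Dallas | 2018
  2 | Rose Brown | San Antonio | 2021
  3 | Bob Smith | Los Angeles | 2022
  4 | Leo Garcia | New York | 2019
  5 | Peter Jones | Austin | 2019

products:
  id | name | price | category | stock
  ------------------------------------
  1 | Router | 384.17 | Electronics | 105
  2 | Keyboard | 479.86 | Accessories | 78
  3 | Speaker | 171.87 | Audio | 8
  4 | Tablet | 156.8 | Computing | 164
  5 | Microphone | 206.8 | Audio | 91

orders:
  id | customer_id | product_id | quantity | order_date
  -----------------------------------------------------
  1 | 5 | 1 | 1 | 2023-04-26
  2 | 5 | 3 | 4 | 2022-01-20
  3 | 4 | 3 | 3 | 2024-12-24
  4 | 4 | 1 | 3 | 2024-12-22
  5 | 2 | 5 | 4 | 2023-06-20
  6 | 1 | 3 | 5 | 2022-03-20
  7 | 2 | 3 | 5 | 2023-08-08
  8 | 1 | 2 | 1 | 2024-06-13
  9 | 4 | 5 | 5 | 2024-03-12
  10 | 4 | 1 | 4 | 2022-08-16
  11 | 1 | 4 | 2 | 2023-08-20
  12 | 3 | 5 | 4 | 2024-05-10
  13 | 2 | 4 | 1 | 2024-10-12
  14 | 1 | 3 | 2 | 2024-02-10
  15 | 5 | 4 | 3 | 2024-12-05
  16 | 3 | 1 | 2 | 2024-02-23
SELECT name, stock FROM products ORDER BY stock ASC LIMIT 2

Execution result:
name | stock
Speaker | 8
Keyboard | 78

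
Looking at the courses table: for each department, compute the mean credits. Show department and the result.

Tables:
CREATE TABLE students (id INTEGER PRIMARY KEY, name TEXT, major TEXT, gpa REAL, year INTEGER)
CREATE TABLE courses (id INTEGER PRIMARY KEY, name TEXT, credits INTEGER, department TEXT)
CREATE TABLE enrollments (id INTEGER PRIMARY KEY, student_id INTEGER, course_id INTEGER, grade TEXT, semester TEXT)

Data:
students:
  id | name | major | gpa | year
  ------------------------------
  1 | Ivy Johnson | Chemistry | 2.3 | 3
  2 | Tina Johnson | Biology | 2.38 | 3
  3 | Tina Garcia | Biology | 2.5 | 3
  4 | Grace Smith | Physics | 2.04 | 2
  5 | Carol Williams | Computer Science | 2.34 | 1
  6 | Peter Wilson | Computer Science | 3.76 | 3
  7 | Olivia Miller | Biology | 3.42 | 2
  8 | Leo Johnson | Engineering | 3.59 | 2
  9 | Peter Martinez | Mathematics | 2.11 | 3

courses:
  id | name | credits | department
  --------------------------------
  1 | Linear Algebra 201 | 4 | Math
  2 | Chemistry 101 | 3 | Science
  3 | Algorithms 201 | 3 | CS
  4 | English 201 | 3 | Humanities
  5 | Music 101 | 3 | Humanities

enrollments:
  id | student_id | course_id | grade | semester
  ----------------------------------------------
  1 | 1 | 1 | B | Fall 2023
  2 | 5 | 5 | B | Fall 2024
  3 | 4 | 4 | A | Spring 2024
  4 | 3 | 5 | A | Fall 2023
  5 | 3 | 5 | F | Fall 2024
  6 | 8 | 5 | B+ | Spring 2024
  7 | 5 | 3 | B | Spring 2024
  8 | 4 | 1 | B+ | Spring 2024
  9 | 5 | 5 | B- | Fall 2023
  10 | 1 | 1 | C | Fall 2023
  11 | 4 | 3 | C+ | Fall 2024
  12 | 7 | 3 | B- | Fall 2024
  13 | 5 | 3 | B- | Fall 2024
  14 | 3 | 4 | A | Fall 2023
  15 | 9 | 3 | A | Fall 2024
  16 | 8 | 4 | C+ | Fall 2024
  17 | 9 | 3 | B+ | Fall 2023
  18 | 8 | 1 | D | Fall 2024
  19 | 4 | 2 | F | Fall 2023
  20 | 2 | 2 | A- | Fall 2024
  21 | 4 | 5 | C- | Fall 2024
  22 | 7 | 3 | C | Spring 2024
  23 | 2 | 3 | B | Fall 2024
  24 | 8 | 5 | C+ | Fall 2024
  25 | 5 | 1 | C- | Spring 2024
SELECT department, AVG(credits) AS avg_credits FROM courses GROUP BY department

Execution result:
department | avg_credits
CS | 3.00
Humanities | 3.00
Math | 4.00
Science | 3.00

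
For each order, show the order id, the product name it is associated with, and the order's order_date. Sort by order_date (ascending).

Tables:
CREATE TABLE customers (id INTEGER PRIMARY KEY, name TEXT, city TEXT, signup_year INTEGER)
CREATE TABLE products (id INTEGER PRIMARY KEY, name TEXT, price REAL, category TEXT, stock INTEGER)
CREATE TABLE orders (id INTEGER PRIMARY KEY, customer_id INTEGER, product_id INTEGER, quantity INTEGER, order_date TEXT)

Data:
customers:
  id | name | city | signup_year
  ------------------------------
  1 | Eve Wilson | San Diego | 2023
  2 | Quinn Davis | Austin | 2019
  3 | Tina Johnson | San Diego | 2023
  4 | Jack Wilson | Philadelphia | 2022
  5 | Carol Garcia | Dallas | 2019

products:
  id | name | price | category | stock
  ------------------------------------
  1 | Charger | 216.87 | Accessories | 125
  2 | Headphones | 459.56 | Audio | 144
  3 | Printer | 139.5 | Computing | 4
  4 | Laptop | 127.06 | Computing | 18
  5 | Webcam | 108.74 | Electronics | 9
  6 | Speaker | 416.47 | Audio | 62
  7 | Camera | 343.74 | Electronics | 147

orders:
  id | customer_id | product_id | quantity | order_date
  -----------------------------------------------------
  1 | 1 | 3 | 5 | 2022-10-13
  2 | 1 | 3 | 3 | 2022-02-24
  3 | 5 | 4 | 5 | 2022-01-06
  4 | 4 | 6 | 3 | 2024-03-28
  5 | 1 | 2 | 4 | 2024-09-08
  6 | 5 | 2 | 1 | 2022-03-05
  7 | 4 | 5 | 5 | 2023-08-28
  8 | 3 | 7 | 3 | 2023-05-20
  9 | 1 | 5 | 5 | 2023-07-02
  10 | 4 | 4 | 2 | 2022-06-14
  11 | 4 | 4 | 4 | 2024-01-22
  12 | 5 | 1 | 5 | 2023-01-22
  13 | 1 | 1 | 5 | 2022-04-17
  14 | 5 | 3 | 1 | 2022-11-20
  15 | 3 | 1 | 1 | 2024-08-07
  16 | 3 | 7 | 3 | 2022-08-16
SELECT c.id, p.name AS product, c.order_date FROM orders c JOIN products p ON c.product_id = p.id ORDER BY c.order_date ASC

Execution result:
id | product | order_date
3 | Laptop | 2022-01-06
2 | Printer | 2022-02-24
6 | Headphones | 2022-03-05
13 | Charger | 2022-04-17
10 | Laptop | 2022-06-14
16 | Camera | 2022-08-16
1 | Printer | 2022-10-13
14 | Printer | 2022-11-20
12 | Charger | 2023-01-22
8 | Camera | 2023-05-20
9 | Webcam | 2023-07-02
7 | Webcam | 2023-08-28
11 | Laptop | 2024-01-22
4 | Speaker | 2024-03-28
15 | Charger | 2024-08-07
5 | Headphones | 2024-09-08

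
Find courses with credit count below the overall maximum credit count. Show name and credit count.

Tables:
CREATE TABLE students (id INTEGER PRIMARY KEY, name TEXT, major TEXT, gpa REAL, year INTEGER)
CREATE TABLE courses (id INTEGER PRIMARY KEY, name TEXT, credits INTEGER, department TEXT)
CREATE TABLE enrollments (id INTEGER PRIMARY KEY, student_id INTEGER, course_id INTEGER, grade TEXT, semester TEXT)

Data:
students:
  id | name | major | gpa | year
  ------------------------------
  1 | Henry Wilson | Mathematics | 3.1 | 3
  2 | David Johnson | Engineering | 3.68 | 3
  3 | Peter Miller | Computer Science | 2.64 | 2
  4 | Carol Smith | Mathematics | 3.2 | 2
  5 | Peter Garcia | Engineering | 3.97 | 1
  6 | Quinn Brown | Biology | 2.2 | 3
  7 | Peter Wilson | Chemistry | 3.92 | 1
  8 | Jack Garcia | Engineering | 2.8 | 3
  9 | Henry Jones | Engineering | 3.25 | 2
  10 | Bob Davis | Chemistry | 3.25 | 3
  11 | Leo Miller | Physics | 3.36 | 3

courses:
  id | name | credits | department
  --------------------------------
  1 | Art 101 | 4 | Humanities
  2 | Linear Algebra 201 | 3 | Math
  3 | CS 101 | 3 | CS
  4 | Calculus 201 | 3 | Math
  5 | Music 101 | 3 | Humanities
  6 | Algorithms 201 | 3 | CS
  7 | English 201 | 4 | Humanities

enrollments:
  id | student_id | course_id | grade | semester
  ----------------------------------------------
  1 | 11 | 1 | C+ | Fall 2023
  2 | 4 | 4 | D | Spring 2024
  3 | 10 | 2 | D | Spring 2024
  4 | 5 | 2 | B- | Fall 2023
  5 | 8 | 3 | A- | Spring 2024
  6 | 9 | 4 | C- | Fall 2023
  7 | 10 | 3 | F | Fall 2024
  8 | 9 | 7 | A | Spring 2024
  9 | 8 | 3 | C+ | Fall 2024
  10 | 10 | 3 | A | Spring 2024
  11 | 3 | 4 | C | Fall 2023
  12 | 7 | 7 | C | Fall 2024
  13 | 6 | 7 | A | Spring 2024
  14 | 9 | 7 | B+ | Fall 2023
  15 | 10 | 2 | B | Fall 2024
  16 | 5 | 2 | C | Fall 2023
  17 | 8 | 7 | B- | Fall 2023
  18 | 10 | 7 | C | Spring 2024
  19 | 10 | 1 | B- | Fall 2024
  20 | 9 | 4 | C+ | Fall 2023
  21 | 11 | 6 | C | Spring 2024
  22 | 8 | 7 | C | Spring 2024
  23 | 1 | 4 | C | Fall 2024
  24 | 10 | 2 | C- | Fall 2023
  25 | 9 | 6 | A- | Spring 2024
SELECT name, credits FROM courses WHERE credits < (SELECT MAX(credits) FROM courses)

Execution result:
name | credits
Linear Algebra 201 | 3
CS 101 | 3
Calculus 201 | 3
Music 101 | 3
Algorithms 201 | 3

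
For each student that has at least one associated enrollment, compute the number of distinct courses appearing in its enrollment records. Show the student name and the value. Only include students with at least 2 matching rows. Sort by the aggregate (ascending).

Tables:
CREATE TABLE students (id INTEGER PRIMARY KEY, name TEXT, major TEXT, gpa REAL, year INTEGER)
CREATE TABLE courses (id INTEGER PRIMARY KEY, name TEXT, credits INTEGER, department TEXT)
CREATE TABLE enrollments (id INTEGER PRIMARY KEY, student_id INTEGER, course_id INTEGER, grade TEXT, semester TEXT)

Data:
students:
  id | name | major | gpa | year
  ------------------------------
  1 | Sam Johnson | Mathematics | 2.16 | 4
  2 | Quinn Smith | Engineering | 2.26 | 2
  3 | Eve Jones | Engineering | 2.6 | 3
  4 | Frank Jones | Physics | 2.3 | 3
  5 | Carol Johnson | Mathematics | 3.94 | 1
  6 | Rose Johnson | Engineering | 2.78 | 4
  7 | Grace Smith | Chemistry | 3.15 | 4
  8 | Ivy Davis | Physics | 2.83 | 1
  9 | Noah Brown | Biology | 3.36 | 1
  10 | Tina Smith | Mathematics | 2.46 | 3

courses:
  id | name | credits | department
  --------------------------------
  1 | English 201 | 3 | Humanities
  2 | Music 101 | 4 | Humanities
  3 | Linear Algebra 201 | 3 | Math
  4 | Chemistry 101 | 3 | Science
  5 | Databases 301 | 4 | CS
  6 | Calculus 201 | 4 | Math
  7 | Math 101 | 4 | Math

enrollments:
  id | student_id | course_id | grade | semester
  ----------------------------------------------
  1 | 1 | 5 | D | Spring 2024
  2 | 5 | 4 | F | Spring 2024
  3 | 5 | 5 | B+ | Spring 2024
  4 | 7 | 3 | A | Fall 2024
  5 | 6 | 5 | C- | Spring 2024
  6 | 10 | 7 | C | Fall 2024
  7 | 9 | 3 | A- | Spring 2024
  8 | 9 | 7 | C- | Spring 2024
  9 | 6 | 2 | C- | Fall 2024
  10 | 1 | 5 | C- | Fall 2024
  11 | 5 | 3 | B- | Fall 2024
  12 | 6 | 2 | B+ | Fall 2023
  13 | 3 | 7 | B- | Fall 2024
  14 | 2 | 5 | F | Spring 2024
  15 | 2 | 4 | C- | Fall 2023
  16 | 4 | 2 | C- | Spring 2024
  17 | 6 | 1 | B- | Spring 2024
SELECT p.name, COUNT(DISTINCT c.course_id) AS distinct_course_count FROM enrollments c JOIN students p ON c.student_id = p.id GROUP BY p.id, p.name HAVING COUNT(*) >= 2 ORDER BY distinct_course_count ASC

Execution result:
name | distinct_course_count
Sam Johnson | 1
Quinn Smith | 2
Noah Brown | 2
Carol Johnson | 3
Rose Johnson | 3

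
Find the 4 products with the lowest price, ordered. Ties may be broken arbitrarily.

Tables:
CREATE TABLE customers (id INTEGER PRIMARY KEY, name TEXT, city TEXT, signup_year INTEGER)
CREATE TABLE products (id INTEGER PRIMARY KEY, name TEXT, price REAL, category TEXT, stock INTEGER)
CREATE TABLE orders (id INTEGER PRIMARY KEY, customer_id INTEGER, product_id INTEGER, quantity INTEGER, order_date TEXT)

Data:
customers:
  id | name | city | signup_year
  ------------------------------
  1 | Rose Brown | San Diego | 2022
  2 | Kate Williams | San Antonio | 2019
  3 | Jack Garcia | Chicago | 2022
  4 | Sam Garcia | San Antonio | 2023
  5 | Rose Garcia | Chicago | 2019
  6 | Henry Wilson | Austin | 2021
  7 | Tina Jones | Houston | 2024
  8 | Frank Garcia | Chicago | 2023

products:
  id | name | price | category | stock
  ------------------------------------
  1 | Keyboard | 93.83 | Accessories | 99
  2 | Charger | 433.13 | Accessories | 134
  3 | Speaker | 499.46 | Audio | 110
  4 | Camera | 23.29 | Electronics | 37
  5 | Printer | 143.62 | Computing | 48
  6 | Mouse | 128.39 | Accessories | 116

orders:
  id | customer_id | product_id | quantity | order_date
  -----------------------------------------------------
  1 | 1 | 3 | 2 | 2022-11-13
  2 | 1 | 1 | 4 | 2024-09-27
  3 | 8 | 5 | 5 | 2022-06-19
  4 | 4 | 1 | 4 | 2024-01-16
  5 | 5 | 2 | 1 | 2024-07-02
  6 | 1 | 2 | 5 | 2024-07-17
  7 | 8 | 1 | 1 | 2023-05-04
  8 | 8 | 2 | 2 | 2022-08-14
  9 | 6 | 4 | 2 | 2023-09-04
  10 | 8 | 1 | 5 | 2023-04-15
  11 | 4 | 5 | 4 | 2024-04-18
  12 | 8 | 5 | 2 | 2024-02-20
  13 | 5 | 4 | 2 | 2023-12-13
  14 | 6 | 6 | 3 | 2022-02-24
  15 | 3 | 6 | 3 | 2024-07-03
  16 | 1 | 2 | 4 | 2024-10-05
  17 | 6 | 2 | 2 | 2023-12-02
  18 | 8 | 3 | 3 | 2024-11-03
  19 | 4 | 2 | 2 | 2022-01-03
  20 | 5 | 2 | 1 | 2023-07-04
SELECT name, price FROM products ORDER BY price ASC LIMIT 4

Execution result:
name | price
Camera | 23.29
Keyboard | 93.83
Mouse | 128.39
Printer | 143.62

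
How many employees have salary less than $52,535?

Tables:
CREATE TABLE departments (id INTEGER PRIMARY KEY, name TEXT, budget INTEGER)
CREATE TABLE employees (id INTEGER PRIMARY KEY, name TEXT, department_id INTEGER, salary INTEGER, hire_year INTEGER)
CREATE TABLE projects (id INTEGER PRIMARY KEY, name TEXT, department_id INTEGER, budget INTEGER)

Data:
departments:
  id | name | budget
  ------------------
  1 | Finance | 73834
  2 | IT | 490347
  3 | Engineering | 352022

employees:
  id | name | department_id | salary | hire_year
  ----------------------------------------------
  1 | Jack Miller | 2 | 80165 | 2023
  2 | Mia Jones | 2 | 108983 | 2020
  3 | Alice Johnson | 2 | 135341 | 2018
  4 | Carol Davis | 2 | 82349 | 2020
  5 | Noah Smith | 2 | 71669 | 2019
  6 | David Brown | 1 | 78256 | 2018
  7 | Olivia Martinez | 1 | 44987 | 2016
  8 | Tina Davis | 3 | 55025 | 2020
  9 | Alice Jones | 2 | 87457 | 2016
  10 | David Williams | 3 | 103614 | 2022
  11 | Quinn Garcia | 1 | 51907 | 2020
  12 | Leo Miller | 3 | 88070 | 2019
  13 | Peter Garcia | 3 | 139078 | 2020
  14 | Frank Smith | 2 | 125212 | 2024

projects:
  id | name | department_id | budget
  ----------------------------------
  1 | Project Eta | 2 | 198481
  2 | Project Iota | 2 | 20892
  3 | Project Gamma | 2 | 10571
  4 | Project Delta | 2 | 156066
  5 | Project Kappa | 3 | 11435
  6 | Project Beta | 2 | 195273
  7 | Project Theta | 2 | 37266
SELECT COUNT(*) FROM employees WHERE salary < 52535

Execution result:
2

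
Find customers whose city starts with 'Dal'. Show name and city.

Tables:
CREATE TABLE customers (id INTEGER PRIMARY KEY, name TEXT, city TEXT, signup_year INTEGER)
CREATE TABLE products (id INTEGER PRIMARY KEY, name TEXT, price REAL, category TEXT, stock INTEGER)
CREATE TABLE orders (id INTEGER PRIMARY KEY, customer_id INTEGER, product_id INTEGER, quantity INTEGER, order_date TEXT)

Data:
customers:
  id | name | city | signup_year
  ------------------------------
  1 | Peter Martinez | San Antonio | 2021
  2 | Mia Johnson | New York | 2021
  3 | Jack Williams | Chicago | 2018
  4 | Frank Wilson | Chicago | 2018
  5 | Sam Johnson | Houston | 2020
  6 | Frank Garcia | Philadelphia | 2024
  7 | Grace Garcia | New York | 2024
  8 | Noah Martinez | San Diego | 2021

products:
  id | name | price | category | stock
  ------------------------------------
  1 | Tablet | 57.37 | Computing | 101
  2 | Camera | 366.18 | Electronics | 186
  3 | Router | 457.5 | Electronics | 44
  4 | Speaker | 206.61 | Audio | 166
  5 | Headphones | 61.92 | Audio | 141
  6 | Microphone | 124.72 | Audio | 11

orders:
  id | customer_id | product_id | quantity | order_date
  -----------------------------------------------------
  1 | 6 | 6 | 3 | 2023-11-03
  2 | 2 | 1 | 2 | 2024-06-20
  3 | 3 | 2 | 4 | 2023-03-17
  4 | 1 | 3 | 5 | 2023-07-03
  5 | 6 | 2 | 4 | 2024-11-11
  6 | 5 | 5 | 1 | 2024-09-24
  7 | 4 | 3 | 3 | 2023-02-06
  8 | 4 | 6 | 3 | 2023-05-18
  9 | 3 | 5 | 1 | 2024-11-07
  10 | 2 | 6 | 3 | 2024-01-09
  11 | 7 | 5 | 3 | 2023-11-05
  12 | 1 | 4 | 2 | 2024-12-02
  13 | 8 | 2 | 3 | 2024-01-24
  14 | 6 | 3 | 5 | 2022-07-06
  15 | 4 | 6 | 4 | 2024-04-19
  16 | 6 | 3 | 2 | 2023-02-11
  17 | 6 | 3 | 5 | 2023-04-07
SELECT name, city FROM customers WHERE city LIKE 'Dal%'

Execution result:
(no rows)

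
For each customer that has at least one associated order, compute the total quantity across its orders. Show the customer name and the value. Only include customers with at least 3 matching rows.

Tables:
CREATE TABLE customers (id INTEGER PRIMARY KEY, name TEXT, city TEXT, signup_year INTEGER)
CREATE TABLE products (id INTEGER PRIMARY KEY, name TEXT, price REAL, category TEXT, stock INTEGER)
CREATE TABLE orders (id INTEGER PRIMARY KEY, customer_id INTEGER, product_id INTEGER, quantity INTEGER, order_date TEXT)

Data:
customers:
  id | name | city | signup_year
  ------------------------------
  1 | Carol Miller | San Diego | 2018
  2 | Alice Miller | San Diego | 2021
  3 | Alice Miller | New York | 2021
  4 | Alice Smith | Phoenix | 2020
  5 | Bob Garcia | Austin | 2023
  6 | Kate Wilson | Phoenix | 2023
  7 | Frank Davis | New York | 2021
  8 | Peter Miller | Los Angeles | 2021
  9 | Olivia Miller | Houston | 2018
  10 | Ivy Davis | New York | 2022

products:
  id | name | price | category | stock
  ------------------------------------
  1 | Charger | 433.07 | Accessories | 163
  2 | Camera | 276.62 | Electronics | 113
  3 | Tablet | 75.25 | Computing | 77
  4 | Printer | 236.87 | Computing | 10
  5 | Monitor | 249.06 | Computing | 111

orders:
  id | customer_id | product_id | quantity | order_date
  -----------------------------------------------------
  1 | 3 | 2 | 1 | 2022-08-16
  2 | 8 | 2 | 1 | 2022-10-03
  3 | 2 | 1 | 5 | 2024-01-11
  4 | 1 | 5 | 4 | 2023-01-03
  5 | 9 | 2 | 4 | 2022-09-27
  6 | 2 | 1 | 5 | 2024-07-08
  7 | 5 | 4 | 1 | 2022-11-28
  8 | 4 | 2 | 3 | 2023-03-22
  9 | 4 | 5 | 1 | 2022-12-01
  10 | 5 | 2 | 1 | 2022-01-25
SELECT p.name, SUM(c.quantity) AS sum_quantity FROM orders c JOIN customers p ON c.customer_id = p.id GROUP BY p.id, p.name HAVING COUNT(*) >= 3

Execution result:
(no rows)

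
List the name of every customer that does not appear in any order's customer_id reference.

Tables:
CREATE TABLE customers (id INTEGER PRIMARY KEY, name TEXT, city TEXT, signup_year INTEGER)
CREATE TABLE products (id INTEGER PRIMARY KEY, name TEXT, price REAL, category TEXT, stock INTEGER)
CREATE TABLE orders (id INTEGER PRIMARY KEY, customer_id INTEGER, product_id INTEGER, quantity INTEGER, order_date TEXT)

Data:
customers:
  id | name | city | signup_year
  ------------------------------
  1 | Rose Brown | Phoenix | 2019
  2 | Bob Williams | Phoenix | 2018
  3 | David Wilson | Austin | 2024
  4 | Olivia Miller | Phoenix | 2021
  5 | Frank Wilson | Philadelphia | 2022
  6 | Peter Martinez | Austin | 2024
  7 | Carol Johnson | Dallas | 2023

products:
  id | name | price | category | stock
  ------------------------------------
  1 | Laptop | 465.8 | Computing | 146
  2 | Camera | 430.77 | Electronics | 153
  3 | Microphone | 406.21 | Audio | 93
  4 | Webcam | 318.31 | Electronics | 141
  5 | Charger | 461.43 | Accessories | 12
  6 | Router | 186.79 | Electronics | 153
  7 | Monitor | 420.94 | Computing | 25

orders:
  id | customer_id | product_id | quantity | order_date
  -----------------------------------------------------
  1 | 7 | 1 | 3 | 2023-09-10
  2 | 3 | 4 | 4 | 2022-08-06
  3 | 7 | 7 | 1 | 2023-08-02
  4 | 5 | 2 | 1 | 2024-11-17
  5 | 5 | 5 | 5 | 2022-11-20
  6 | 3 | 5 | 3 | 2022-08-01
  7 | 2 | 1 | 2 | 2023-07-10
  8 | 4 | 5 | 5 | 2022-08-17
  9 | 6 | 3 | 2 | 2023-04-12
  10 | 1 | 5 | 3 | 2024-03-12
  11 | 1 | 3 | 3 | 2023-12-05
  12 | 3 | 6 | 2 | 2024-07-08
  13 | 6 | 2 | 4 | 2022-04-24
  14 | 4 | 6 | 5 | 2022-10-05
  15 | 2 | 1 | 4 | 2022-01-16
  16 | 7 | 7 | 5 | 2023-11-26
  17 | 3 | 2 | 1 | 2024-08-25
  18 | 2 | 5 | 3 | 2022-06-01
SELECT p.name FROM customers p LEFT JOIN orders c ON c.customer_id = p.id WHERE c.id IS NULL

Execution result:
(no rows)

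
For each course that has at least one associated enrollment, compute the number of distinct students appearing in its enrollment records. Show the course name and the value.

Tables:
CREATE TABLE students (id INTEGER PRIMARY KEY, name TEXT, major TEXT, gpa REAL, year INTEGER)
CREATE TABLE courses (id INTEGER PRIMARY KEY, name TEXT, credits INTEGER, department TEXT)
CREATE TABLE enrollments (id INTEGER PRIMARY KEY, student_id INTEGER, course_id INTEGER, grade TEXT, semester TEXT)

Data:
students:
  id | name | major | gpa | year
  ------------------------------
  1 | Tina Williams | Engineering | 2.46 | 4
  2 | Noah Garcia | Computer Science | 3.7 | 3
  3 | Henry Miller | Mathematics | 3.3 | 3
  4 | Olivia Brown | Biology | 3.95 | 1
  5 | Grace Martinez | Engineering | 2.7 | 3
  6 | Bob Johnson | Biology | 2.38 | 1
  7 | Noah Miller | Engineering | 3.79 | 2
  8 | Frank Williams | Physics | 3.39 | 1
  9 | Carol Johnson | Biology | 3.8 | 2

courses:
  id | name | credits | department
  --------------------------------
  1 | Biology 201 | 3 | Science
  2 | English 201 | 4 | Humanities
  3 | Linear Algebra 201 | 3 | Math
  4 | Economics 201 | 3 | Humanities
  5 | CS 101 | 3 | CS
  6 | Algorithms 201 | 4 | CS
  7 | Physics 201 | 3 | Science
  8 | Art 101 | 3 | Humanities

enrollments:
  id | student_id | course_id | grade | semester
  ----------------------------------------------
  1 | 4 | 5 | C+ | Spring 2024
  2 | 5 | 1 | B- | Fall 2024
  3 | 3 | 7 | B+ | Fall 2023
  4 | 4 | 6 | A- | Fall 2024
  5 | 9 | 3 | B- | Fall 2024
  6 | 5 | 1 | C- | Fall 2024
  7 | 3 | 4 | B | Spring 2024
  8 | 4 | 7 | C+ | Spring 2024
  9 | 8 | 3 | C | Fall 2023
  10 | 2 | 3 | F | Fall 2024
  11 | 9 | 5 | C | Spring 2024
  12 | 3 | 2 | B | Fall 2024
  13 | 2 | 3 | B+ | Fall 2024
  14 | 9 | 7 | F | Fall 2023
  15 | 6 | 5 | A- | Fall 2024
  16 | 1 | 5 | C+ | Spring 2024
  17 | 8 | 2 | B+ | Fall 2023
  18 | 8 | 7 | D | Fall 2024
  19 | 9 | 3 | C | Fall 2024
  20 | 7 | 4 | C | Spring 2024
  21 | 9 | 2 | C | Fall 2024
SELECT p.name, COUNT(DISTINCT c.student_id) AS distinct_student_count FROM enrollments c JOIN courses p ON c.course_id = p.id GROUP BY p.id, p.name

Execution result:
name | distinct_student_count
Biology 201 | 1
English 201 | 3
Linear Algebra 201 | 3
Economics 201 | 2
CS 101 | 4
Algorithms 201 | 1
Physics 201 | 4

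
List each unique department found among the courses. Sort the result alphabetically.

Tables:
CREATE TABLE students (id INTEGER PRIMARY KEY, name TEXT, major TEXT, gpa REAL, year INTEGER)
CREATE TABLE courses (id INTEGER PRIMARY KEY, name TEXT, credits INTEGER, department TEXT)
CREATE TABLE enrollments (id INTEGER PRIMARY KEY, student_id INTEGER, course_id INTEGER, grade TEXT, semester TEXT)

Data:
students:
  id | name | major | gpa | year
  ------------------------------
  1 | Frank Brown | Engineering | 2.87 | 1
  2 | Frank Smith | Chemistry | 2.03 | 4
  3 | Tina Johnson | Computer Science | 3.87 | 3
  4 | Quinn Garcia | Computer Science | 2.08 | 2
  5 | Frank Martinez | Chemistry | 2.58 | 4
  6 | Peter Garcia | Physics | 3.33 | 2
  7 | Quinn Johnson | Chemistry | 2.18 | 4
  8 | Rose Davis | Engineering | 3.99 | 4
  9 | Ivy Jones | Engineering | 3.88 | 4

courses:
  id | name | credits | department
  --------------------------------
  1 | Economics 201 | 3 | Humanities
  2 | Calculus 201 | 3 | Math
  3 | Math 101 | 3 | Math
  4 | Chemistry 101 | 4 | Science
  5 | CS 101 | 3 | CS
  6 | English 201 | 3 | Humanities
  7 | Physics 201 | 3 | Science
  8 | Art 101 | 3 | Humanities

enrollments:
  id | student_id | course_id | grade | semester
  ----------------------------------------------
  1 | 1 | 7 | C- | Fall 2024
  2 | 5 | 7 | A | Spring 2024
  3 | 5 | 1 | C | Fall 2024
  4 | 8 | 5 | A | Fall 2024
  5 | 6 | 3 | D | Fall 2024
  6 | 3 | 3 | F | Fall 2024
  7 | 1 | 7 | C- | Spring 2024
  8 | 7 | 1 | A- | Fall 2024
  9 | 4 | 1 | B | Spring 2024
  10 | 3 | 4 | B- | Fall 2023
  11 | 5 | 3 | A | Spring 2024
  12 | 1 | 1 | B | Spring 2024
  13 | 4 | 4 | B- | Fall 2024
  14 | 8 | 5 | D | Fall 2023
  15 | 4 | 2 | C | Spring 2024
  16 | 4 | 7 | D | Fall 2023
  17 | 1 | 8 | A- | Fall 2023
SELECT DISTINCT department FROM courses ORDER BY department

Execution result:
department
CS
Humanities
Math
Science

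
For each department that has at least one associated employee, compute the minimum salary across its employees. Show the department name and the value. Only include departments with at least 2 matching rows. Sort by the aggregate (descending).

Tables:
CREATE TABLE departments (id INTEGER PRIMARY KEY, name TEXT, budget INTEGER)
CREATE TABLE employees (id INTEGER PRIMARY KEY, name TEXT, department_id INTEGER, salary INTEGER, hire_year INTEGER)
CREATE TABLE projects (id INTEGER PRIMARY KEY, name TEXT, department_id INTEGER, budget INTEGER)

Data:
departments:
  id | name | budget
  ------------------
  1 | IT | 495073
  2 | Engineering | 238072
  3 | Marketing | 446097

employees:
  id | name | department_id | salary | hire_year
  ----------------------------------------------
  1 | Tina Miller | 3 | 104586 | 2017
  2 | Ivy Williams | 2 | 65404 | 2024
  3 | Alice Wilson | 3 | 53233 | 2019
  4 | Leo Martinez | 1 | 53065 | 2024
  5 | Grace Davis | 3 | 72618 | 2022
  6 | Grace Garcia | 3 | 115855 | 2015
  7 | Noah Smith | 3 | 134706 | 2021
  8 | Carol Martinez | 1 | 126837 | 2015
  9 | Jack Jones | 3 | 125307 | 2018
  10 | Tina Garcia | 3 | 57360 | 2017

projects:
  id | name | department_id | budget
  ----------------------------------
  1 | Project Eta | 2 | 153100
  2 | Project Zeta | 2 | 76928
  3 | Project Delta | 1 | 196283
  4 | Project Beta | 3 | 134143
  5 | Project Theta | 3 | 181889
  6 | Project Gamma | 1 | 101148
SELECT p.name, MIN(c.salary) AS min_salary FROM employees c JOIN departments p ON c.department_id = p.id GROUP BY p.id, p.name HAVING COUNT(*) >= 2 ORDER BY min_salary DESC

Execution result:
name | min_salary
Marketing | 53233
IT | 53065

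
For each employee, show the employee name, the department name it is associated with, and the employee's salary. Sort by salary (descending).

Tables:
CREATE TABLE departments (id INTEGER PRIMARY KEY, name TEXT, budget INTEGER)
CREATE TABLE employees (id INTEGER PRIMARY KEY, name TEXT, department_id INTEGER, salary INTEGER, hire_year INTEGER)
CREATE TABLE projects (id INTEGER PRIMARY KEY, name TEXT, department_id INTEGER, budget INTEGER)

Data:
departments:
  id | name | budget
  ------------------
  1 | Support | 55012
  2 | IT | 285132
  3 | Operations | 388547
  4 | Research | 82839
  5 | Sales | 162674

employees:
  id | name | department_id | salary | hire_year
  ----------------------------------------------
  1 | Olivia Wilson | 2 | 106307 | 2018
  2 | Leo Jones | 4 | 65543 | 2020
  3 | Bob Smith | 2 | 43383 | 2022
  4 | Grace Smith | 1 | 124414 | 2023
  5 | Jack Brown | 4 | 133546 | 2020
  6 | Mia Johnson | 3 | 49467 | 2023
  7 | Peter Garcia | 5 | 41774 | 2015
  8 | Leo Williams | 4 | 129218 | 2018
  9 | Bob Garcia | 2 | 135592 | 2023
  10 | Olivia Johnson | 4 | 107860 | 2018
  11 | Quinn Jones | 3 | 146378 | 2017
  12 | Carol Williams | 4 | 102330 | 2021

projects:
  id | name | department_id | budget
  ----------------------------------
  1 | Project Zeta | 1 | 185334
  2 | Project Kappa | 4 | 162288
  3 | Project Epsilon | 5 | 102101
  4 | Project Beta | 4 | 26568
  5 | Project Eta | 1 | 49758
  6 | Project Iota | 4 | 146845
SELECT c.name, p.name AS department, c.salary FROM employees c JOIN departments p ON c.department_id = p.id ORDER BY c.salary DESC

Execution result:
name | department | salary
Quinn Jones | Operations | 146378
Bob Garcia | IT | 135592
Jack Brown | Research | 133546
Leo Williams | Research | 129218
Grace Smith | Support | 124414
Olivia Johnson | Research | 107860
Olivia Wilson | IT | 106307
Carol Williams | Research | 102330
Leo Jones | Research | 65543
Mia Johnson | Operations | 49467
Bob Smith | IT | 43383
Peter Garcia | Sales | 41774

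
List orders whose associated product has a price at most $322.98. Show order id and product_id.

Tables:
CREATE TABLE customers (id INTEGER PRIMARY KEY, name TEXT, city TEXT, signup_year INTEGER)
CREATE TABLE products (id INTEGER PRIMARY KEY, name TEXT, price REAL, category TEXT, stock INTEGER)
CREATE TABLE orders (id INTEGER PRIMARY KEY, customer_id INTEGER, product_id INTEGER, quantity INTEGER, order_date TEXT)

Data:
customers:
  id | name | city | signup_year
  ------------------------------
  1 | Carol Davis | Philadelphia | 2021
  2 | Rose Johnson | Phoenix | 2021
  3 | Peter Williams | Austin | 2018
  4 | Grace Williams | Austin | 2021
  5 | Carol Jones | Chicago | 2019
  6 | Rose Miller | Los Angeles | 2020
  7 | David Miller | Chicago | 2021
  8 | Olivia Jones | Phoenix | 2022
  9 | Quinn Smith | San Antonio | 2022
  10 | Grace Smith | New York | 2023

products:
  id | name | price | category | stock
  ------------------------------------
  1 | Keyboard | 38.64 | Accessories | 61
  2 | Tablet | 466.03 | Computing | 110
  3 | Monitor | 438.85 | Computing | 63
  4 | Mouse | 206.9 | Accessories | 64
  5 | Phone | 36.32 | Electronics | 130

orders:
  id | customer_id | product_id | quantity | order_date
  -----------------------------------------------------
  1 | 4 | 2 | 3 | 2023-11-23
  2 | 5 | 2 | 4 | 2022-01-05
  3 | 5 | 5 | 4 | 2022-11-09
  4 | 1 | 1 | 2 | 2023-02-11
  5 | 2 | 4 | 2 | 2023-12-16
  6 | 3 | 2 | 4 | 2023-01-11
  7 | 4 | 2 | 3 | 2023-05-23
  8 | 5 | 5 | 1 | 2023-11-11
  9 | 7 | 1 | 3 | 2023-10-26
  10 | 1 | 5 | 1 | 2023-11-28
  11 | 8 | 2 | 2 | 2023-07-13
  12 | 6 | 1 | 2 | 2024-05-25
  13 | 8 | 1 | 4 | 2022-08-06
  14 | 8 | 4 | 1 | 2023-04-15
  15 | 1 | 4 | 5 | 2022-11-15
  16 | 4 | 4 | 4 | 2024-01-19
SELECT id, product_id FROM orders WHERE product_id IN (SELECT id FROM products WHERE price <= 322.98)

Execution result:
id | product_id
3 | 5
4 | 1
5 | 4
8 | 5
9 | 1
10 | 5
12 | 1
13 | 1
14 | 4
15 | 4
16 | 4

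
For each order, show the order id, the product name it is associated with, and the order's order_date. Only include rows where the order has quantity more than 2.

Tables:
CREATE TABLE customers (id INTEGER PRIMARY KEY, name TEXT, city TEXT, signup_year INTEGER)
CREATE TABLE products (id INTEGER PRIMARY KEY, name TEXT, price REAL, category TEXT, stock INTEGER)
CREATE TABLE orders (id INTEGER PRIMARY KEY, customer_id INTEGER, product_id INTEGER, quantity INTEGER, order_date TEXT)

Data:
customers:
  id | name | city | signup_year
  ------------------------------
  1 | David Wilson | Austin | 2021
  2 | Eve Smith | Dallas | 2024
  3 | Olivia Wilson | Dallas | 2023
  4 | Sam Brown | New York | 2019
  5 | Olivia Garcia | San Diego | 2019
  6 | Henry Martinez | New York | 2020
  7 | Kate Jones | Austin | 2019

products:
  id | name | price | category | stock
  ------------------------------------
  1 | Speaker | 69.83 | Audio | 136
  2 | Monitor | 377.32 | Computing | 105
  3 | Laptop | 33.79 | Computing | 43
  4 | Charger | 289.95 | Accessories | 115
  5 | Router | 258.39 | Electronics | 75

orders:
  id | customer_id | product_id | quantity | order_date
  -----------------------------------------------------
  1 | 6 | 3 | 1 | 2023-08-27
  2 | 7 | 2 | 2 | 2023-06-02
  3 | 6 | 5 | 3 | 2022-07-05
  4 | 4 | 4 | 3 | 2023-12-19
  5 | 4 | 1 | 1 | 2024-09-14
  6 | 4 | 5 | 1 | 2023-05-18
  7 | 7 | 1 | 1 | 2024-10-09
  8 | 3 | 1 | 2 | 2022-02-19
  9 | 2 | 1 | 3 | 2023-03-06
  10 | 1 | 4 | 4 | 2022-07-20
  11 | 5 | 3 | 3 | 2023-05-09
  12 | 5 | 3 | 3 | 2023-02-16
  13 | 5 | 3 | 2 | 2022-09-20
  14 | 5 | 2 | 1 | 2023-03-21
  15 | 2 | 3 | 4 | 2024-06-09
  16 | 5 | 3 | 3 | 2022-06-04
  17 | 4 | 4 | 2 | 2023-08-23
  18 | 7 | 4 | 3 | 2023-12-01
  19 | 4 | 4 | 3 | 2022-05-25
SELECT c.id, p.name AS product, c.order_date FROM orders c JOIN products p ON c.product_id = p.id WHERE c.quantity > 2

Execution result:
id | product | order_date
3 | Router | 2022-07-05
4 | Charger | 2023-12-19
9 | Speaker | 2023-03-06
10 | Charger | 2022-07-20
11 | Laptop | 2023-05-09
12 | Laptop | 2023-02-16
15 | Laptop | 2024-06-09
16 | Laptop | 2022-06-04
18 | Charger | 2023-12-01
19 | Charger | 2022-05-25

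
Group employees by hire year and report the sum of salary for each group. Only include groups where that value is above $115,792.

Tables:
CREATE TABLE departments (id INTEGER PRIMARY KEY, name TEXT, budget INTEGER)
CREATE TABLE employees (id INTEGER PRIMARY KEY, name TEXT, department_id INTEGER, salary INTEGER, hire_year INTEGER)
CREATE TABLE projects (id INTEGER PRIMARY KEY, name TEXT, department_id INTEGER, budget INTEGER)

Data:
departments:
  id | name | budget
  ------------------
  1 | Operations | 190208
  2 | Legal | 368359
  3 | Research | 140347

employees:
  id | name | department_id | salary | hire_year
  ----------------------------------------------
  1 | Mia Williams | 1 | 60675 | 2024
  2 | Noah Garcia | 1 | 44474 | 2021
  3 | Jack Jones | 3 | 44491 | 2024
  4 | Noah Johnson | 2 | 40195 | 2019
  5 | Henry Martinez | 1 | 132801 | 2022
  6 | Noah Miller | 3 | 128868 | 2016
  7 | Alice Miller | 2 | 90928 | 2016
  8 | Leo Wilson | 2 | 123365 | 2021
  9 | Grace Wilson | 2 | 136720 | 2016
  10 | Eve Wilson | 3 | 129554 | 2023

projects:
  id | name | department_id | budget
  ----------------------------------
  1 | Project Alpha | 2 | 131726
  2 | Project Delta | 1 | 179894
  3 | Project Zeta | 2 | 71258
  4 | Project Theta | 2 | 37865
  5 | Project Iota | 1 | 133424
SELECT hire_year, SUM(salary) AS sum_salary FROM employees GROUP BY hire_year HAVING SUM(salary) > 115792

Execution result:
hire_year | sum_salary
2016 | 356516
2021 | 167839
2022 | 132801
2023 | 129554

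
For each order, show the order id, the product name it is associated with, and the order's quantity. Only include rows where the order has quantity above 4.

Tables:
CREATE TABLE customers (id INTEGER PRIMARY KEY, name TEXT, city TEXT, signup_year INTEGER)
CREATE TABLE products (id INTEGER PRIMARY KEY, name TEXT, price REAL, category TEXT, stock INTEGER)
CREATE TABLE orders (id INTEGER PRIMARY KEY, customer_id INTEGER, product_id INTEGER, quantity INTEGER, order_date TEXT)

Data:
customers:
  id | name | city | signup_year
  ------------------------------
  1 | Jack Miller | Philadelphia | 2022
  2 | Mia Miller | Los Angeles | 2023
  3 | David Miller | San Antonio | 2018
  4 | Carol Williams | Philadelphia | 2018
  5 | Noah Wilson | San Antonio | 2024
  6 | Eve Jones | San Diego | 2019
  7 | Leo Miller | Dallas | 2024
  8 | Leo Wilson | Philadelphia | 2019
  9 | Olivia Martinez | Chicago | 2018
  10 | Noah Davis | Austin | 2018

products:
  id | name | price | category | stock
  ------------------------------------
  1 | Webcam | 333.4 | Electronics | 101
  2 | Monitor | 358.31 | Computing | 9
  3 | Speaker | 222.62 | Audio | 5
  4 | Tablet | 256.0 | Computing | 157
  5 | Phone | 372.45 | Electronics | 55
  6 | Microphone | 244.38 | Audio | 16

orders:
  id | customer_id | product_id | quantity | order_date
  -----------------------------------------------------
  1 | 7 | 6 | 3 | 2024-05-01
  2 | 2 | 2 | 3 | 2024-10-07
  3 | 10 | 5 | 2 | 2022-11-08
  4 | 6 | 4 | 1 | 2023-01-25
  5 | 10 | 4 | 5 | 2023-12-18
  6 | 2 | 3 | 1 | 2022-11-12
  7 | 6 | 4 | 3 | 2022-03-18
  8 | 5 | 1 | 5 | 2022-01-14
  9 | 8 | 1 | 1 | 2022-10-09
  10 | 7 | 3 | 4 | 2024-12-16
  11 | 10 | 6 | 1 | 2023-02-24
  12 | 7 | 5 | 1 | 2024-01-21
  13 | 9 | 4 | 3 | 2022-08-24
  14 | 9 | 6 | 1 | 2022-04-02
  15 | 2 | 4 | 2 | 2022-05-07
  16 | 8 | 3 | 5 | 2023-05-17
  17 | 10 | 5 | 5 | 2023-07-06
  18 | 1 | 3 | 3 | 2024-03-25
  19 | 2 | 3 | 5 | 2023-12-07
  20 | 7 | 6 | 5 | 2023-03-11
SELECT c.id, p.name AS product, c.quantity FROM orders c JOIN products p ON c.product_id = p.id WHERE c.quantity > 4

Execution result:
id | product | quantity
5 | Tablet | 5
8 | Webcam | 5
16 | Speaker | 5
17 | Phone | 5
19 | Speaker | 5
20 | Microphone | 5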